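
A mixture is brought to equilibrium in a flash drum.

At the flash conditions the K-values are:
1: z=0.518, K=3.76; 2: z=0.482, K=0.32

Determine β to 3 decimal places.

Material balance + equilibrium reduce to Σ zᵢ(Kᵢ−1)/(1+β(Kᵢ−1)) = 0.
g(0) = ΣzᵢKᵢ − 1 = 1.102 and g(1) = 1 − Σzᵢ/Kᵢ = -0.644, so a root lies in (0, 1).
Binary case is linear: z₁(K₁−1)(1+β(K₂−1)) + z₂(K₂−1)(1+β(K₁−1)) = 0
⇒ β = [z₁(K₁−1)+z₂(K₂−1)] / [−(K₁−1)(K₂−1)] = 1.1019/1.8768 = 0.587

β = 0.587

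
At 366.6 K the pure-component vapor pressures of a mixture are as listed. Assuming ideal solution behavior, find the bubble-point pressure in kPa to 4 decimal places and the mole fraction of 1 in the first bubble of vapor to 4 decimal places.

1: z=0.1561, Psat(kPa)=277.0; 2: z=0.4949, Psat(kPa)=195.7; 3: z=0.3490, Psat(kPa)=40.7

Pbub = 154.2959 kPa, y_1 = 0.2802

At the bubble point ψ → 0, so ΣzᵢKᵢ = 1 with Kᵢ = Pᵢˢᵃᵗ/P ⇒ P = ΣzᵢPᵢˢᵃᵗ.
P = 0.1561·277.0 + 0.4949·195.7 + 0.3490·40.7 = 154.2959 kPa
yᵢ = zᵢPᵢˢᵃᵗ/P ⇒ y_1 = 0.1561·277.0/154.2959 = 0.2802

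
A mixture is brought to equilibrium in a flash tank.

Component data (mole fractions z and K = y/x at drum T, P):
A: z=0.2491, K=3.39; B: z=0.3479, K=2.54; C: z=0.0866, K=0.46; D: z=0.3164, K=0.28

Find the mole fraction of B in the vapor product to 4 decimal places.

Let ψ = V/F and solve Σ zᵢ(Kᵢ−1)/(1+ψ(Kᵢ−1)) = 0.
g(0) = ΣzᵢKᵢ − 1 = 0.8565 and g(1) = 1 − Σzᵢ/Kᵢ = -0.5287, so a root lies in (0, 1).
Iterate (Newton) starting at ψ = 0.62:
  ψ = 0.6200: g = 0.03216, g' = -1.0392 → ψ = 0.6509
  ψ = 0.6509: g = -0.00037, g' = -1.0647 → ψ = 0.6506
Converged at ψ = 0.6506.
Compositions from xᵢ = zᵢ/(1+ψ(Kᵢ−1)), yᵢ = Kᵢxᵢ:
  A: x = 0.0975, y = 0.3305
  B: x = 0.1738, y = 0.4414
  C: x = 0.1335, y = 0.0614
  D: x = 0.5952, y = 0.1667

y_B = 0.4414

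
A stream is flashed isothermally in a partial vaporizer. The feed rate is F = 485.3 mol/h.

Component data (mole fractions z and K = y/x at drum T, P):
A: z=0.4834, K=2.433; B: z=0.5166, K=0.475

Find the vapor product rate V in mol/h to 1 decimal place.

V = 271.9 mol/h

Let ψ = V/F and solve Σ zᵢ(Kᵢ−1)/(1+ψ(Kᵢ−1)) = 0.
Check two-phase: ΣzᵢKᵢ = 1.4215 > 1 and Σzᵢ/Kᵢ = 1.2863 > 1, so g(0) = 0.4215 > 0 and g(1) = -0.2863 < 0.
Binary case is linear: z₁(K₁−1)(1+ψ(K₂−1)) + z₂(K₂−1)(1+ψ(K₁−1)) = 0
⇒ ψ = [z₁(K₁−1)+z₂(K₂−1)] / [−(K₁−1)(K₂−1)] = 0.42150/0.75232 = 0.5603
Then V = ψ·F = 0.5603·485.3 = 271.9 mol/h and L = F − V = 213.4 mol/h.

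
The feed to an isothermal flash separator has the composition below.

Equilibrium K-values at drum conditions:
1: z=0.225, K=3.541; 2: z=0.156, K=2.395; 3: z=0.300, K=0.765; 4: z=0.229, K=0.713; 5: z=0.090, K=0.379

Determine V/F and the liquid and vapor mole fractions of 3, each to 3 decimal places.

Material balance + equilibrium reduce to Σ zᵢ(Kᵢ−1)/(1+V/F(Kᵢ−1)) = 0.
Check two-phase: ΣzᵢKᵢ = 1.597 > 1 and Σzᵢ/Kᵢ = 1.079 > 1, so g(0) = 0.597 > 0 and g(1) = -0.079 < 0.
Newton iteration, V/F⁰ = 0.5:
  V/F = 0.500: g = 0.1423, g' = -0.507 → V/F = 0.781
  V/F = 0.781: g = 0.0163, g' = -0.420 → V/F = 0.819
Converged at V/F = 0.819.
Compositions from xᵢ = zᵢ/(1+V/F(Kᵢ−1)), yᵢ = Kᵢxᵢ:
  1: x = 0.073, y = 0.258
  2: x = 0.073, y = 0.174
  3: x = 0.372, y = 0.284
  4: x = 0.299, y = 0.213
  5: x = 0.183, y = 0.069

V/F = 0.819, x_3 = 0.372, y_3 = 0.284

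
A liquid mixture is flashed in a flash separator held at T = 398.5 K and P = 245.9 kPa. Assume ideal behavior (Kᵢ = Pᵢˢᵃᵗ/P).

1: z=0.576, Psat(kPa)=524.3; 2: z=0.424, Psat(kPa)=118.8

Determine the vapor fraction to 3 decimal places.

Raoult's law: Kᵢ = Pᵢˢᵃᵗ/P = Pᵢˢᵃᵗ/245.9.
  K_1 = 524.3/245.9 = 2.13217, K_2 = 118.8/245.9 = 0.48312
Newton iteration, ψ⁰ = 0.3:
  ψ = 0.300: g = 0.2274, g' = -0.570 → ψ = 0.699
  ψ = 0.699: g = 0.0209, g' = -0.508 → ψ = 0.740
Converged at ψ = 0.740.

ψ = 0.740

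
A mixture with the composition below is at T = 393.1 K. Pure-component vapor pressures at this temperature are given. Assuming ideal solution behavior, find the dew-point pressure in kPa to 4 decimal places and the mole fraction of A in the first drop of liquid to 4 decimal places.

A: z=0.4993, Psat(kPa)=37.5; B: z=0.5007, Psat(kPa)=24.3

Pdew = 29.4815 kPa, x_A = 0.3925

At the dew point ψ → 1, so Σzᵢ/Kᵢ = 1 with Kᵢ = Pᵢˢᵃᵗ/P ⇒ 1/P = Σzᵢ/Pᵢˢᵃᵗ.
1/P = 0.4993/37.5 + 0.5007/24.3 = 0.0339196 ⇒ P = 29.4815 kPa
xᵢ = zᵢP/Pᵢˢᵃᵗ ⇒ x_A = 0.4993·29.4815/37.5 = 0.3925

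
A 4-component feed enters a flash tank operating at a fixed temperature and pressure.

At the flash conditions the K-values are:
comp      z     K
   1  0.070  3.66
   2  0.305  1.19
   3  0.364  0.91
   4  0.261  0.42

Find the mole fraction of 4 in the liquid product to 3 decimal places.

Rachford–Rice: g(V/F) = Σ zᵢ(Kᵢ−1)/(1+V/F(Kᵢ−1)) = 0.
Feasibility: ΣzᵢKᵢ = 1.060, Σzᵢ/Kᵢ = 1.297 — both > 1, two phases present.
Newton iteration, V/F⁰ = 0.5:
  V/F = 0.500: g = -0.1147, g' = -0.278 → V/F = 0.087
  V/F = 0.087: g = 0.0157, g' = -0.437 → V/F = 0.123
  V/F = 0.123: g = 0.0008, g' = -0.396 → V/F = 0.125
Converged at V/F = 0.125.
Compositions from xᵢ = zᵢ/(1+V/F(Kᵢ−1)), yᵢ = Kᵢxᵢ:
  1: x = 0.053, y = 0.192
  2: x = 0.298, y = 0.355
  3: x = 0.368, y = 0.335
  4: x = 0.281, y = 0.118

x_4 = 0.281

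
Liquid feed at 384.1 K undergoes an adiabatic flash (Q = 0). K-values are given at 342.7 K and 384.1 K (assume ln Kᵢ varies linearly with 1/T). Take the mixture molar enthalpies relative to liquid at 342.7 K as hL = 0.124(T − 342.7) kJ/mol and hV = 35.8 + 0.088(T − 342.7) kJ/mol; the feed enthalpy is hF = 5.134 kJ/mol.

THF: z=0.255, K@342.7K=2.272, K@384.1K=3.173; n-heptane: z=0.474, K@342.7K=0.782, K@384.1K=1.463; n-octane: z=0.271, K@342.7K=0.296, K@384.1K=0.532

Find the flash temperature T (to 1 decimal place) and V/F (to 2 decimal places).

Adiabatic flash: solve Rachford–Rice at each trial T, then check hF = ψ·hV(T) + (1−ψ)·hL(T).
  T = 342.7 K: K = (2.272, 0.782, 0.296), RR gives ψ = 0.055, H_out = 1.976 kJ/mol
  T = 384.1 K: K = (3.173, 1.463, 0.532), RR gives ψ = 1.000, H_out = 39.443 kJ/mol
  T = 363.4 K: K = (2.711, 1.089, 0.404), RR gives ψ = 0.608, H_out = 23.893 kJ/mol
  T = 353.0 K: K = (2.487, 0.927, 0.347), RR gives ψ = 0.314, H_out = 12.417 kJ/mol
  T = 347.9 K: K = (2.380, 0.853, 0.321), RR gives ψ = 0.181, H_out = 7.102 kJ/mol
  T = 345.3 K: K = (2.326, 0.817, 0.308), RR gives ψ = 0.117, H_out = 4.505 kJ/mol
  T = 346.6 K: K = (2.353, 0.835, 0.315), RR gives ψ = 0.149, H_out = 5.794 kJ/mol
Linear interpolation between T = 345.3 (H_out = 4.505) and T = 346.6 (H_out = 5.794) on hF = 5.134 gives T ≈ 345.9 K, at which ψ = 0.13.

T = 345.9 K, V/F = 0.13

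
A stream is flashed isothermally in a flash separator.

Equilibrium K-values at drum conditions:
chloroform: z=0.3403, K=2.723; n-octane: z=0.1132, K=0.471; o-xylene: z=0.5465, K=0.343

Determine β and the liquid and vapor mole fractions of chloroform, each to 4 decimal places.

β = 0.1527, x_chloroform = 0.2694, y_chloroform = 0.7337

Iterate (Newton) starting at β = 0.63:
  β = 0.6300: g = -0.42129, g' = -0.9903 → β = 0.2046
  β = 0.2046: g = -0.04843, g' = -0.9070 → β = 0.1512
  β = 0.1512: g = 0.00143, g' = -0.9641 → β = 0.1527
Converged at β = 0.1527.
Compositions from xᵢ = zᵢ/(1+β(Kᵢ−1)), yᵢ = Kᵢxᵢ:
  chloroform: x = 0.2694, y = 0.7337
  n-octane: x = 0.1231, y = 0.0580
  o-xylene: x = 0.6074, y = 0.2083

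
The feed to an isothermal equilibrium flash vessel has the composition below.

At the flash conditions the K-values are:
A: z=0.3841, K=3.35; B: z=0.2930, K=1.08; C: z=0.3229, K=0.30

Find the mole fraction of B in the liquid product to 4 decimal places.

x_B = 0.2794

Newton–Raphson from V/F = 0.46:
  V/F = 0.4600: g = 0.12298, g' = -0.8358 → V/F = 0.6071
  V/F = 0.6071: g = 0.00120, g' = -0.8404 → V/F = 0.6086
Converged at V/F = 0.6086.
Compositions from xᵢ = zᵢ/(1+V/F(Kᵢ−1)), yᵢ = Kᵢxᵢ:
  A: x = 0.1581, y = 0.5295
  B: x = 0.2794, y = 0.3017
  C: x = 0.5625, y = 0.1688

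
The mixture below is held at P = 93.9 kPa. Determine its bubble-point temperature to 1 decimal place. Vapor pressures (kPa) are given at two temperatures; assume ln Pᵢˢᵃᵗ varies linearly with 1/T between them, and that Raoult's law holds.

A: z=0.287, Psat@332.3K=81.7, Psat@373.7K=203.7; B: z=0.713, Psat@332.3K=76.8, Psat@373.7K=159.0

Bubble-point temperature: ΣzᵢPᵢˢᵃᵗ(T) = P. Interpolate ln Pᵢˢᵃᵗ = aᵢ + bᵢ/T.
  T = 332.3 K: ΣzᵢPᵢˢᵃᵗ = 78.21 kPa
  T = 373.7 K: ΣzᵢPᵢˢᵃᵗ = 171.83 kPa
  T = 353.0 K: ΣzᵢPᵢˢᵃᵗ = 118.52 kPa
  T = 342.6 K: ΣzᵢPᵢˢᵃᵗ = 96.76 kPa
  T = 337.5 K: ΣzᵢPᵢˢᵃᵗ = 87.22 kPa
  T = 340.1 K: ΣzᵢPᵢˢᵃᵗ = 91.99 kPa
Interpolating between 340.1 K and 342.6 K gives T ≈ 341.1 K.

T = 341.1 K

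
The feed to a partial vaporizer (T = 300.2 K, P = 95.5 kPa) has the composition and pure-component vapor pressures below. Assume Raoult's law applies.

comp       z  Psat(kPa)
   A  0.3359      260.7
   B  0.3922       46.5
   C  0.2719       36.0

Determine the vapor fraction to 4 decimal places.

ψ = 0.2172

Raoult's law: Kᵢ = Pᵢˢᵃᵗ/P = Pᵢˢᵃᵗ/95.5.
  K_A = 260.7/95.5 = 2.729843, K_B = 46.5/95.5 = 0.486911, K_C = 36.0/95.5 = 0.376963
Let ψ = V/F and solve Σ zᵢ(Kᵢ−1)/(1+ψ(Kᵢ−1)) = 0.
g(0) = ΣzᵢKᵢ − 1 = 0.2104 and g(1) = 1 − Σzᵢ/Kᵢ = -0.6498, so a root lies in (0, 1).
Newton iteration, ψ⁰ = 0.33:
  ψ = 0.3300: g = -0.08560, g' = -0.7242 → ψ = 0.2118
  ψ = 0.2118: g = 0.00432, g' = -0.8084 → ψ = 0.2172
Converged at ψ = 0.2172.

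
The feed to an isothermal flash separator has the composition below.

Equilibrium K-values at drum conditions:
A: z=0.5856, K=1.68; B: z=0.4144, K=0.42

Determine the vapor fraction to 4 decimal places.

Rachford–Rice: g(ψ) = Σ zᵢ(Kᵢ−1)/(1+ψ(Kᵢ−1)) = 0.
Check two-phase: ΣzᵢKᵢ = 1.1579 > 1 and Σzᵢ/Kᵢ = 1.3352 > 1, so g(0) = 0.1579 > 0 and g(1) = -0.3352 < 0.
Newton iteration, ψ⁰ = 0.59:
  ψ = 0.5900: g = -0.08120, g' = -0.4601 → ψ = 0.4135
  ψ = 0.4135: g = -0.00538, g' = -0.4062 → ψ = 0.4003
  ψ = 0.4003: g = -0.00002, g' = -0.4038 → ψ = 0.4002
Converged at ψ = 0.4002.

ψ = 0.4002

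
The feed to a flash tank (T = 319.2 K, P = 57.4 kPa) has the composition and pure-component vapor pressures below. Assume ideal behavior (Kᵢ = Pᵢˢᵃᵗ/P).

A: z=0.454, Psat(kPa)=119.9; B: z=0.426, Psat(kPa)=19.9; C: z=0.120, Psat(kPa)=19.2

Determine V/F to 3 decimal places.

V/F = 0.191

Raoult's law: Kᵢ = Pᵢˢᵃᵗ/P = Pᵢˢᵃᵗ/57.4.
  K_A = 119.9/57.4 = 2.08885, K_B = 19.9/57.4 = 0.34669, K_C = 19.2/57.4 = 0.33449
Rachford–Rice: g(V/F) = Σ zᵢ(Kᵢ−1)/(1+V/F(Kᵢ−1)) = 0.
Check two-phase: ΣzᵢKᵢ = 1.136 > 1 and Σzᵢ/Kᵢ = 1.805 > 1, so g(0) = 0.136 > 0 and g(1) = -0.805 < 0.
Newton iteration, V/F⁰ = 0.52:
  V/F = 0.520: g = -0.2280, g' = -0.761 → V/F = 0.220
  V/F = 0.220: g = -0.0200, g' = -0.671 → V/F = 0.191
Converged at V/F = 0.191.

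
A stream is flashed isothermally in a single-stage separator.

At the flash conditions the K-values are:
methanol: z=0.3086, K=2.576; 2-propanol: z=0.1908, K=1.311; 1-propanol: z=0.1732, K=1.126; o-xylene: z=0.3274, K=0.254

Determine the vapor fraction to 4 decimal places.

ψ = 0.4349

Newton iteration, ψ⁰ = 0.32:
  ψ = 0.3200: g = 0.07742, g' = -0.6709 → ψ = 0.4354
  ψ = 0.4354: g = -0.00035, g' = -0.6860 → ψ = 0.4349
Converged at ψ = 0.4349.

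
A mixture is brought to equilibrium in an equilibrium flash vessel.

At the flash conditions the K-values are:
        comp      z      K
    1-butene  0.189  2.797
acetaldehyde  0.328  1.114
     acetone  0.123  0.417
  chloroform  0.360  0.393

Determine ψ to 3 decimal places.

Material balance + equilibrium reduce to Σ zᵢ(Kᵢ−1)/(1+ψ(Kᵢ−1)) = 0.
g(0) = ΣzᵢKᵢ − 1 = 0.087 and g(1) = 1 − Σzᵢ/Kᵢ = -0.573, so a root lies in (0, 1).
Newton–Raphson from ψ = 0.5:
  ψ = 0.500: g = -0.2007, g' = -0.530 → ψ = 0.121
  ψ = 0.121: g = 0.0027, g' = -0.619 → ψ = 0.126
Converged at ψ = 0.126.

ψ = 0.126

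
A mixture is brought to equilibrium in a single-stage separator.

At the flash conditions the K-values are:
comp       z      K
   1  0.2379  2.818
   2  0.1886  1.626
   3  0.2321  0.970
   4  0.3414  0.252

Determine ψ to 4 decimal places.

Rachford–Rice: g(ψ) = Σ zᵢ(Kᵢ−1)/(1+ψ(Kᵢ−1)) = 0.
g(0) = ΣzᵢKᵢ − 1 = 0.2882 and g(1) = 1 − Σzᵢ/Kᵢ = -0.7945, so a root lies in (0, 1).
Newton–Raphson from ψ = 0.31:
  ψ = 0.3100: g = 0.03600, g' = -0.6974 → ψ = 0.3616
  ψ = 0.3616: g = 0.00013, g' = -0.6945 → ψ = 0.3618
Converged at ψ = 0.3618.

ψ = 0.3618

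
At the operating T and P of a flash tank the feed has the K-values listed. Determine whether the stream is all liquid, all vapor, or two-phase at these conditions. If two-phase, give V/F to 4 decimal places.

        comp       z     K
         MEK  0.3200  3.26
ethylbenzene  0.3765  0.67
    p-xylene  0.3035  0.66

two-phase, V/F = 0.6558

ΣzᵢKᵢ = 1.4958; Σzᵢ/Kᵢ = 1.1199.
Both exceed 1, so a two-phase solution exists.
Rachford–Rice: g(ψ) = Σ zᵢ(Kᵢ−1)/(1+ψ(Kᵢ−1)) = 0.
Newton–Raphson from ψ = 0.68:
  ψ = 0.6800: g = -0.00933, g' = -0.3815 → ψ = 0.6555
  ψ = 0.6555: g = 0.00011, g' = -0.3903 → ψ = 0.6558
Converged at ψ = 0.6558.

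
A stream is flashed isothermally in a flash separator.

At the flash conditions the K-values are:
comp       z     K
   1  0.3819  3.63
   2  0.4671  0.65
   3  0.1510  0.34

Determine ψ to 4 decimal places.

Rachford–Rice: g(ψ) = Σ zᵢ(Kᵢ−1)/(1+ψ(Kᵢ−1)) = 0.
Feasibility: ΣzᵢKᵢ = 1.7413, Σzᵢ/Kᵢ = 1.2679 — both > 1, two phases present.
Iterate (Newton) starting at ψ = 0.5:
  ψ = 0.5000: g = 0.08695, g' = -0.7235 → ψ = 0.6202
  ψ = 0.6202: g = 0.00421, g' = -0.6635 → ψ = 0.6265
Converged at ψ = 0.6265.

ψ = 0.6265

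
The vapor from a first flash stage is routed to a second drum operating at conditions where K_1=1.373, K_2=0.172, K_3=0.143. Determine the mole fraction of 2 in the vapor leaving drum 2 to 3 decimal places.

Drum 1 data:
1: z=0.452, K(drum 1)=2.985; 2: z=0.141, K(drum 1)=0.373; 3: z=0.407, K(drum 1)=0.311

Drum 1:
Iterate (Newton) starting at ψ₁ = 0.5:
  ψ₁ = 0.500: g = -0.1063, g' = -1.016 → ψ₁ = 0.395
Converged at ψ₁ = 0.395.
Drum-1 compositions:
  1: x = 0.253, y = 0.756
  2: x = 0.187, y = 0.070
  3: x = 0.559, y = 0.174
Drum-2 feed = drum-1 vapor: z₂ = (0.7562, 0.0699, 0.1739).
Drum 2:
Material balance + equilibrium reduce to Σ zᵢ(Kᵢ−1)/(1+ψ₂(Kᵢ−1)) = 0.
Check two-phase: ΣzᵢKᵢ = 1.075 > 1 and Σzᵢ/Kᵢ = 2.173 > 1, so g(0) = 0.075 > 0 and g(1) = -1.173 < 0.
Iterate (Newton) starting at ψ₂ = 0.5:
  ψ₂ = 0.500: g = -0.1219, g' = -0.605 → ψ₂ = 0.299
  ψ₂ = 0.299: g = -0.0235, g' = -0.401 → ψ₂ = 0.240
  ψ₂ = 0.240: g = -0.0011, g' = -0.366 → ψ₂ = 0.237
Converged at ψ₂ = 0.237.
  1: x = 0.695, y = 0.954
  2: x = 0.087, y = 0.015
  3: x = 0.218, y = 0.031

y_2 (drum 2) = 0.015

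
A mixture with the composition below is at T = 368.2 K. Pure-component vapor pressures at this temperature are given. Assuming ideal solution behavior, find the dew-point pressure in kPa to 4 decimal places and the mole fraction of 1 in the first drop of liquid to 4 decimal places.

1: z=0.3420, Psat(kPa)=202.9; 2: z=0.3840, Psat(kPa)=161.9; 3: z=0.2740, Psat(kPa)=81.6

At the dew point ψ → 1, so Σzᵢ/Kᵢ = 1 with Kᵢ = Pᵢˢᵃᵗ/P ⇒ 1/P = Σzᵢ/Pᵢˢᵃᵗ.
1/P = 0.3420/202.9 + 0.3840/161.9 + 0.2740/81.6 = 0.0074152 ⇒ P = 134.8575 kPa
xᵢ = zᵢP/Pᵢˢᵃᵗ ⇒ x_1 = 0.3420·134.8575/202.9 = 0.2273

Pdew = 134.8575 kPa, x_1 = 0.2273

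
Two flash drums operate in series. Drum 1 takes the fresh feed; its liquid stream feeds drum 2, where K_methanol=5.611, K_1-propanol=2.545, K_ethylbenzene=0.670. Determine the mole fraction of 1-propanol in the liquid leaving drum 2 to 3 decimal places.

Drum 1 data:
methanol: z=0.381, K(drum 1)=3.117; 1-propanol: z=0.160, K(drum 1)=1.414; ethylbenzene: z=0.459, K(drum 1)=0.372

x_1-propanol (drum 2) = 0.063

Drum 1:
Newton iteration, ψ₁⁰ = 0.5:
  ψ₁ = 0.500: g = 0.0265, g' = -0.806 → ψ₁ = 0.533
Converged at ψ₁ = 0.533.
Drum-1 compositions:
  methanol: x = 0.179, y = 0.558
  1-propanol: x = 0.131, y = 0.185
  ethylbenzene: x = 0.690, y = 0.257
Drum-2 feed = drum-1 liquid: z₂ = (0.1790, 0.1311, 0.6899).
Drum 2:
Material balance + equilibrium reduce to Σ zᵢ(Kᵢ−1)/(1+ψ₂(Kᵢ−1)) = 0.
Feasibility: ΣzᵢKᵢ = 1.800, Σzᵢ/Kᵢ = 1.113 — both > 1, two phases present.
Newton–Raphson from ψ₂ = 0.5:
  ψ₂ = 0.500: g = 0.0913, g' = -0.556 → ψ₂ = 0.664
  ψ₂ = 0.664: g = 0.0115, g' = -0.430 → ψ₂ = 0.691
  ψ₂ = 0.691: g = 0.0002, g' = -0.416 → ψ₂ = 0.692
Converged at ψ₂ = 0.692.
  methanol: x = 0.043, y = 0.240
  1-propanol: x = 0.063, y = 0.161
  ethylbenzene: x = 0.894, y = 0.599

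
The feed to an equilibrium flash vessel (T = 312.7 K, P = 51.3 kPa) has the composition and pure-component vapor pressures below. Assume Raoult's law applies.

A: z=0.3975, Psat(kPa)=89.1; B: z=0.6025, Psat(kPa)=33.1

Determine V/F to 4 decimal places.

V/F = 0.3027

Raoult's law: Kᵢ = Pᵢˢᵃᵗ/P = Pᵢˢᵃᵗ/51.3.
  K_A = 89.1/51.3 = 1.736842, K_B = 33.1/51.3 = 0.645224
Rachford–Rice: g(V/F) = Σ zᵢ(Kᵢ−1)/(1+V/F(Kᵢ−1)) = 0.
Feasibility: ΣzᵢKᵢ = 1.0791, Σzᵢ/Kᵢ = 1.1626 — both > 1, two phases present.
Binary case is linear: z₁(K₁−1)(1+V/F(K₂−1)) + z₂(K₂−1)(1+V/F(K₁−1)) = 0
⇒ V/F = [z₁(K₁−1)+z₂(K₂−1)] / [−(K₁−1)(K₂−1)] = 0.07914/0.26141 = 0.3027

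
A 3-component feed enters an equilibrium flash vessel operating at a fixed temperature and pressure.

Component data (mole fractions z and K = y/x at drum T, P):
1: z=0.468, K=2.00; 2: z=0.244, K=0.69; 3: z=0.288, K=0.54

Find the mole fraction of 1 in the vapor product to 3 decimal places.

Let ψ = V/F and solve Σ zᵢ(Kᵢ−1)/(1+ψ(Kᵢ−1)) = 0.
g(0) = ΣzᵢKᵢ − 1 = 0.260 and g(1) = 1 − Σzᵢ/Kᵢ = -0.121, so a root lies in (0, 1).
Iterate (Newton) starting at ψ = 0.54:
  ψ = 0.540: g = 0.0368, g' = -0.339 → ψ = 0.648
  ψ = 0.648: g = 0.0004, g' = -0.333 → ψ = 0.650
Converged at ψ = 0.650.
Compositions from xᵢ = zᵢ/(1+ψ(Kᵢ−1)), yᵢ = Kᵢxᵢ:
  1: x = 0.284, y = 0.567
  2: x = 0.306, y = 0.211
  3: x = 0.411, y = 0.222

y_1 = 0.567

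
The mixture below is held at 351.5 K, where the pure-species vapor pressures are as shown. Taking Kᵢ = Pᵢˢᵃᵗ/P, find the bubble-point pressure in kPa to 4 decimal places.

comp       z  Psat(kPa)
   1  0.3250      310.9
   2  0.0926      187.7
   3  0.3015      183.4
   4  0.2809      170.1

At the bubble point ψ → 0, so ΣzᵢKᵢ = 1 with Kᵢ = Pᵢˢᵃᵗ/P ⇒ P = ΣzᵢPᵢˢᵃᵗ.
P = 0.3250·310.9 + 0.0926·187.7 + 0.3015·183.4 + 0.2809·170.1 = 221.4997 kPa

Pbub = 221.4997 kPa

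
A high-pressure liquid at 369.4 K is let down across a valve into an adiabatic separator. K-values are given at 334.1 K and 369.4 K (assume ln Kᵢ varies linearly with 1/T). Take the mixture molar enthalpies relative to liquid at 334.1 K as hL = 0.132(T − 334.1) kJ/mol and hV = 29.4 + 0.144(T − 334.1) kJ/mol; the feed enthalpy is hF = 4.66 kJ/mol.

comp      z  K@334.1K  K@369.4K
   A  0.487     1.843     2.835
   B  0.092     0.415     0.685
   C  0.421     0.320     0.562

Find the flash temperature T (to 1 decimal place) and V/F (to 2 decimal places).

Adiabatic flash: solve Rachford–Rice at each trial T, then check hF = ψ·hV(T) + (1−ψ)·hL(T).
  T = 334.1 K: K = (1.843, 0.415, 0.320), RR gives ψ = 0.126, H_out = 3.700 kJ/mol
  T = 369.4 K: K = (2.835, 0.685, 0.562), RR gives ψ = 0.883, H_out = 31.007 kJ/mol
  T = 351.8 K: K = (2.312, 0.540, 0.430), RR gives ψ = 0.493, H_out = 16.931 kJ/mol
  T = 343.0 K: K = (2.072, 0.475, 0.373), RR gives ψ = 0.321, H_out = 10.633 kJ/mol
  T = 338.6 K: K = (1.957, 0.445, 0.346), RR gives ψ = 0.229, H_out = 7.334 kJ/mol
  T = 336.4 K: K = (1.901, 0.430, 0.333), RR gives ψ = 0.180, H_out = 5.600 kJ/mol
  T = 335.2 K: K = (1.870, 0.422, 0.326), RR gives ψ = 0.152, H_out = 4.621 kJ/mol
Linear interpolation between T = 335.2 (H_out = 4.621) and T = 336.4 (H_out = 5.600) on hF = 4.66 gives T ≈ 335.2 K, at which ψ = 0.15.

T = 335.2 K, V/F = 0.15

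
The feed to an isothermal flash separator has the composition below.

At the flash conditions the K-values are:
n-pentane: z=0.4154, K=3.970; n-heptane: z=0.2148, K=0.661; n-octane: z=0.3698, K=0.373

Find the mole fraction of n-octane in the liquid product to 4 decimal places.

x_n-octane = 0.5799

Rachford–Rice: g(β) = Σ zᵢ(Kᵢ−1)/(1+β(Kᵢ−1)) = 0.
Feasibility: ΣzᵢKᵢ = 1.9291, Σzᵢ/Kᵢ = 1.4210 — both > 1, two phases present.
Newton iteration, β⁰ = 0.32:
  β = 0.3200: g = 0.26082, g' = -1.2218 → β = 0.5335
  β = 0.5335: g = 0.04009, g' = -0.9136 → β = 0.5773
  β = 0.5773: g = 0.00050, g' = -0.8925 → β = 0.5779
Converged at β = 0.5779.
Compositions from xᵢ = zᵢ/(1+β(Kᵢ−1)), yᵢ = Kᵢxᵢ:
  n-pentane: x = 0.1529, y = 0.6071
  n-heptane: x = 0.2671, y = 0.1766
  n-octane: x = 0.5799, y = 0.2163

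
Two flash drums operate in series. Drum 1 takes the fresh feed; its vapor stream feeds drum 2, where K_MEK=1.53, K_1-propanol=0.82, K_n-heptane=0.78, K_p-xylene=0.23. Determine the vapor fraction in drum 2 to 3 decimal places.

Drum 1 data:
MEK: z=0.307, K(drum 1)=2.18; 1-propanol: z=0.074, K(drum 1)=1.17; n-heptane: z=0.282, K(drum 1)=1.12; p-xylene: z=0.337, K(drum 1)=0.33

V/F (drum 2) = 0.225

Drum 1:
Material balance + equilibrium reduce to Σ zᵢ(Kᵢ−1)/(1+ψ₁(Kᵢ−1)) = 0.
Feasibility: ΣzᵢKᵢ = 1.183, Σzᵢ/Kᵢ = 1.477 — both > 1, two phases present.
Iterate (Newton) starting at ψ₁ = 0.5:
  ψ₁ = 0.500: g = -0.0682, g' = -0.517 → ψ₁ = 0.368
  ψ₁ = 0.368: g = -0.0029, g' = -0.480 → ψ₁ = 0.362
Converged at ψ₁ = 0.362.
Drum-1 compositions:
  MEK: x = 0.215, y = 0.469
  1-propanol: x = 0.070, y = 0.082
  n-heptane: x = 0.270, y = 0.303
  p-xylene: x = 0.445, y = 0.147
Drum-2 feed = drum-1 vapor: z₂ = (0.4689, 0.0816, 0.3027, 0.1468).
Drum 2:
Material balance + equilibrium reduce to Σ zᵢ(Kᵢ−1)/(1+ψ₂(Kᵢ−1)) = 0.
Feasibility: ΣzᵢKᵢ = 1.054, Σzᵢ/Kᵢ = 1.432 — both > 1, two phases present.
Newton iteration, ψ₂⁰ = 0.5:
  ψ₂ = 0.500: g = -0.0783, g' = -0.334 → ψ₂ = 0.266
  ψ₂ = 0.266: g = -0.0104, g' = -0.258 → ψ₂ = 0.225
Converged at ψ₂ = 0.225.
  MEK: x = 0.419, y = 0.641
  1-propanol: x = 0.085, y = 0.070
  n-heptane: x = 0.318, y = 0.248
  p-xylene: x = 0.178, y = 0.041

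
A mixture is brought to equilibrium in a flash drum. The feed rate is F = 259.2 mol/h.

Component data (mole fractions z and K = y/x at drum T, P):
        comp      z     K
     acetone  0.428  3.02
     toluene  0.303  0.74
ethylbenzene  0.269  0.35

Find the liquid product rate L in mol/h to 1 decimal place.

L = 99.6 mol/h

Material balance + equilibrium reduce to Σ zᵢ(Kᵢ−1)/(1+β(Kᵢ−1)) = 0.
g(0) = ΣzᵢKᵢ − 1 = 0.611 and g(1) = 1 − Σzᵢ/Kᵢ = -0.320, so a root lies in (0, 1).
Newton iteration, β⁰ = 0.5:
  β = 0.500: g = 0.0805, g' = -0.709 → β = 0.614
  β = 0.614: g = 0.0014, g' = -0.692 → β = 0.616
Converged at β = 0.616.
Then V = β·F = 0.6157·259.2 = 159.6 mol/h and L = F − V = 99.6 mol/h.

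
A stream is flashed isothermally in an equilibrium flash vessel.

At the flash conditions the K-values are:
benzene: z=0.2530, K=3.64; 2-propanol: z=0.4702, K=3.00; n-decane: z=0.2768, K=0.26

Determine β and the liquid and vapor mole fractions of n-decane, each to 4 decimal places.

β = 0.8514, x_n-decane = 0.7481, y_n-decane = 0.1945

Rachford–Rice: g(β) = Σ zᵢ(Kᵢ−1)/(1+β(Kᵢ−1)) = 0.
g(0) = ΣzᵢKᵢ − 1 = 1.4035 and g(1) = 1 − Σzᵢ/Kᵢ = -0.2909, so a root lies in (0, 1).
Newton iteration, β⁰ = 0.44:
  β = 0.4400: g = 0.50548, g' = -1.2428 → β = 0.8467
  β = 0.8467: g = 0.00705, g' = -1.5147 → β = 0.8514
Converged at β = 0.8514.
Compositions from xᵢ = zᵢ/(1+β(Kᵢ−1)), yᵢ = Kᵢxᵢ:
  benzene: x = 0.0779, y = 0.2836
  2-propanol: x = 0.1740, y = 0.5219
  n-decane: x = 0.7481, y = 0.1945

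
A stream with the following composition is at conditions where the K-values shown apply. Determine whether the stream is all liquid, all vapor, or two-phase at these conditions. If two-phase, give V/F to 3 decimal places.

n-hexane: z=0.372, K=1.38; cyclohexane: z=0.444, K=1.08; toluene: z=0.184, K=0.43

ΣzᵢKᵢ = 1.072; Σzᵢ/Kᵢ = 1.109.
Both exceed 1, so a two-phase solution exists.
Let ψ = V/F and solve Σ zᵢ(Kᵢ−1)/(1+ψ(Kᵢ−1)) = 0.
Newton–Raphson from ψ = 0.5:
  ψ = 0.500: g = 0.0063, g' = -0.157 → ψ = 0.540
  ψ = 0.540: g = -0.0001, g' = -0.164 → ψ = 0.539
Converged at ψ = 0.539.

two-phase, V/F = 0.539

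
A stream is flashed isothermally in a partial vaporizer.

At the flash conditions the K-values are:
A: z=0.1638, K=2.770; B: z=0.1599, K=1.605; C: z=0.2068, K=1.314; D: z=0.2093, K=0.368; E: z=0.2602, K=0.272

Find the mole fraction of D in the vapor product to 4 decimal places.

y_D = 0.0870

Iterate (Newton) starting at ψ = 0.5:
  ψ = 0.5000: g = -0.20702, g' = -0.7138 → ψ = 0.2100
  ψ = 0.2100: g = -0.01799, g' = -0.6401 → ψ = 0.1819
  ψ = 0.1819: g = 0.00012, g' = -0.6493 → ψ = 0.1820
Converged at ψ = 0.1820.
Compositions from xᵢ = zᵢ/(1+ψ(Kᵢ−1)), yᵢ = Kᵢxᵢ:
  A: x = 0.1239, y = 0.3432
  B: x = 0.1440, y = 0.2312
  C: x = 0.1956, y = 0.2570
  D: x = 0.2365, y = 0.0870
  E: x = 0.3000, y = 0.0816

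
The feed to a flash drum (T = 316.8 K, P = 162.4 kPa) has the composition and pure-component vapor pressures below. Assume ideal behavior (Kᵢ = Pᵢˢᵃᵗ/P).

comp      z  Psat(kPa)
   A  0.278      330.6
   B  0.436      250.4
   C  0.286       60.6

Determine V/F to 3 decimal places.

V/F = 0.735

Raoult's law: Kᵢ = Pᵢˢᵃᵗ/P = Pᵢˢᵃᵗ/162.4.
  K_A = 330.6/162.4 = 2.03571, K_B = 250.4/162.4 = 1.54187, K_C = 60.6/162.4 = 0.37315
Newton iteration, V/F⁰ = 0.5:
  V/F = 0.500: g = 0.1145, g' = -0.447 → V/F = 0.756
  V/F = 0.756: g = -0.0117, g' = -0.564 → V/F = 0.735
Converged at V/F = 0.735.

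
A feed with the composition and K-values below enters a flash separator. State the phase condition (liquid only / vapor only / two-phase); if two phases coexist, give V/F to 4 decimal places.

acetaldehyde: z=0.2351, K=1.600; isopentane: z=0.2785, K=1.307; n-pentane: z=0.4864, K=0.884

vapor only

ΣzᵢKᵢ = 1.1701; Σzᵢ/Kᵢ = 0.9102.
Since Σzᵢ/Kᵢ < 1 the mixture is above its dew point — single vapor phase.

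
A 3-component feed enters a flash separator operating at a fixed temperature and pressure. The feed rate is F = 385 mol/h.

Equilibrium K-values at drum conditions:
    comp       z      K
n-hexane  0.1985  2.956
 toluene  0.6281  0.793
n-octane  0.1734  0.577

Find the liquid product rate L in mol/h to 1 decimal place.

Newton–Raphson from ψ = 0.5:
  ψ = 0.5000: g = -0.04176, g' = -0.2775 → ψ = 0.3495
  ψ = 0.3495: g = 0.00438, g' = -0.3419 → ψ = 0.3623
  ψ = 0.3623: g = 0.00005, g' = -0.3348 → ψ = 0.3625
Converged at ψ = 0.3625.
Then V = ψ·F = 0.3625·385 = 139.5 mol/h and L = F − V = 245.5 mol/h.

L = 245.5 mol/h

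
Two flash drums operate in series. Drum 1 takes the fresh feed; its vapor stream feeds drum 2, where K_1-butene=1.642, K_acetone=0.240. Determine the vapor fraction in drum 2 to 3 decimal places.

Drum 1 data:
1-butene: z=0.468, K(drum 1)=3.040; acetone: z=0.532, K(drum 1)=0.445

Drum 1:
Binary case is linear: z₁(K₁−1)(1+ψ₁(K₂−1)) + z₂(K₂−1)(1+ψ₁(K₁−1)) = 0
⇒ ψ₁ = [z₁(K₁−1)+z₂(K₂−1)] / [−(K₁−1)(K₂−1)] = 0.6595/1.1322 = 0.582
Drum-1 compositions:
  1-butene: x = 0.214, y = 0.650
  acetone: x = 0.786, y = 0.350
Drum-2 feed = drum-1 vapor: z₂ = (0.6502, 0.3498).
Drum 2:
Rachford–Rice: g(ψ₂) = Σ zᵢ(Kᵢ−1)/(1+ψ₂(Kᵢ−1)) = 0.
Check two-phase: ΣzᵢKᵢ = 1.152 > 1 and Σzᵢ/Kᵢ = 1.854 > 1, so g(0) = 0.152 > 0 and g(1) = -0.854 < 0.
Newton–Raphson from ψ₂ = 0.5:
  ψ₂ = 0.500: g = -0.1128, g' = -0.679 → ψ₂ = 0.334
  ψ₂ = 0.334: g = -0.0125, g' = -0.545 → ψ₂ = 0.311
Converged at ψ₂ = 0.311.
  1-butene: x = 0.542, y = 0.890
  acetone: x = 0.458, y = 0.110

V/F (drum 2) = 0.311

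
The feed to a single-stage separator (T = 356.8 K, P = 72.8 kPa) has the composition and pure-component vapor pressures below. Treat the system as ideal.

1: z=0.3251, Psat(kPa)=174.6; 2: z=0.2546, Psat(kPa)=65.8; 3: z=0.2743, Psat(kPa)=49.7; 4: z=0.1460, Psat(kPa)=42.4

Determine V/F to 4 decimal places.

Raoult's law: Kᵢ = Pᵢˢᵃᵗ/P = Pᵢˢᵃᵗ/72.8.
  K_1 = 174.6/72.8 = 2.398352, K_2 = 65.8/72.8 = 0.903846, K_3 = 49.7/72.8 = 0.682692, K_4 = 42.4/72.8 = 0.582418
Rachford–Rice: g(V/F) = Σ zᵢ(Kᵢ−1)/(1+V/F(Kᵢ−1)) = 0.
g(0) = ΣzᵢKᵢ − 1 = 0.2821 and g(1) = 1 − Σzᵢ/Kᵢ = -0.0697, so a root lies in (0, 1).
Iterate (Newton) starting at V/F = 0.5:
  V/F = 0.5000: g = 0.06132, g' = -0.3025 → V/F = 0.7027
  V/F = 0.7027: g = 0.00473, g' = -0.2612 → V/F = 0.7208
  V/F = 0.7208: g = 0.00002, g' = -0.2589 → V/F = 0.7209
Converged at V/F = 0.7209.

V/F = 0.7209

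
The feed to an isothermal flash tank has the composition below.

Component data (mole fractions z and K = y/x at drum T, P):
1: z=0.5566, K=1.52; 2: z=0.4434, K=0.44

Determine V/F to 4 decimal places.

Material balance + equilibrium reduce to Σ zᵢ(Kᵢ−1)/(1+V/F(Kᵢ−1)) = 0.
Feasibility: ΣzᵢKᵢ = 1.0411, Σzᵢ/Kᵢ = 1.3739 — both > 1, two phases present.
Newton–Raphson from V/F = 0.5:
  V/F = 0.5000: g = -0.11516, g' = -0.3630 → V/F = 0.1828
  V/F = 0.1828: g = -0.01231, g' = -0.2981 → V/F = 0.1415
  V/F = 0.1415: g = -0.00008, g' = -0.2946 → V/F = 0.1412
Converged at V/F = 0.1412.

V/F = 0.1412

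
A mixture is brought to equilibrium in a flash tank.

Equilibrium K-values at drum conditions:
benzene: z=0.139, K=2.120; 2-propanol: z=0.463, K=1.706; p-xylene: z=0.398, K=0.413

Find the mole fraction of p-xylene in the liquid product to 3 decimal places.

x_p-xylene = 0.574

Rachford–Rice: g(ψ) = Σ zᵢ(Kᵢ−1)/(1+ψ(Kᵢ−1)) = 0.
Feasibility: ΣzᵢKᵢ = 1.249, Σzᵢ/Kᵢ = 1.301 — both > 1, two phases present.
Newton–Raphson from ψ = 0.46:
  ψ = 0.460: g = 0.0294, g' = -0.465 → ψ = 0.523
Converged at ψ = 0.523.
Compositions from xᵢ = zᵢ/(1+ψ(Kᵢ−1)), yᵢ = Kᵢxᵢ:
  benzene: x = 0.088, y = 0.186
  2-propanol: x = 0.338, y = 0.577
  p-xylene: x = 0.574, y = 0.237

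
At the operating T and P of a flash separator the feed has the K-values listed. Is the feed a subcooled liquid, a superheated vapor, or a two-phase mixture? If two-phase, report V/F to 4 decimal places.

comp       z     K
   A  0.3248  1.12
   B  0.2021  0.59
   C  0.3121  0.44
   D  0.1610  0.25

ΣzᵢKᵢ = 0.6606; Σzᵢ/Kᵢ = 1.9859.
Since ΣzᵢKᵢ < 1 the mixture is below its bubble point — single liquid phase.

subcooled liquid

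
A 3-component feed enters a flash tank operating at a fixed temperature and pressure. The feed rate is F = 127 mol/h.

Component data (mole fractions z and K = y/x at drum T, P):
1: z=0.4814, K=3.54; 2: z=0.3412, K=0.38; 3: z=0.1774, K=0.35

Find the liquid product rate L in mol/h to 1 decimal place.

Material balance + equilibrium reduce to Σ zᵢ(Kᵢ−1)/(1+V/F(Kᵢ−1)) = 0.
g(0) = ΣzᵢKᵢ − 1 = 0.8959 and g(1) = 1 − Σzᵢ/Kᵢ = -0.5407, so a root lies in (0, 1).
Newton–Raphson from V/F = 0.5:
  V/F = 0.5000: g = 0.06124, g' = -1.0427 → V/F = 0.5587
  V/F = 0.5587: g = 0.00070, g' = -1.0225 → V/F = 0.5594
Converged at V/F = 0.5594.
Then V = V/F·F = 0.5594·127 = 71.0 mol/h and L = F − V = 56.0 mol/h.

L = 56.0 mol/h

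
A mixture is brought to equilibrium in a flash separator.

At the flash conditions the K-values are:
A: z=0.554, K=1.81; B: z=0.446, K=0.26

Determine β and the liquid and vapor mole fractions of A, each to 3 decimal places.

β = 0.198, x_A = 0.477, y_A = 0.864

Let β = V/F and solve Σ zᵢ(Kᵢ−1)/(1+β(Kᵢ−1)) = 0.
Check two-phase: ΣzᵢKᵢ = 1.119 > 1 and Σzᵢ/Kᵢ = 2.021 > 1, so g(0) = 0.119 > 0 and g(1) = -1.021 < 0.
Binary case is linear: z₁(K₁−1)(1+β(K₂−1)) + z₂(K₂−1)(1+β(K₁−1)) = 0
⇒ β = [z₁(K₁−1)+z₂(K₂−1)] / [−(K₁−1)(K₂−1)] = 0.1187/0.5994 = 0.198
Compositions from xᵢ = zᵢ/(1+β(Kᵢ−1)), yᵢ = Kᵢxᵢ:
  A: x = 0.477, y = 0.864
  B: x = 0.523, y = 0.136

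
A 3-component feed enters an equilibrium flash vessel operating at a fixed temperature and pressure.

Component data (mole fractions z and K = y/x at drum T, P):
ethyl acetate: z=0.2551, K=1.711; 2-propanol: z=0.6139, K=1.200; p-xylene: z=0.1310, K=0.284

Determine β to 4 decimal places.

Material balance + equilibrium reduce to Σ zᵢ(Kᵢ−1)/(1+β(Kᵢ−1)) = 0.
Check two-phase: ΣzᵢKᵢ = 1.2104 > 1 and Σzᵢ/Kᵢ = 1.1219 > 1, so g(0) = 0.2104 > 0 and g(1) = -0.1219 < 0.
Newton iteration, β⁰ = 0.5:
  β = 0.5000: g = 0.09933, g' = -0.2534 → β = 0.8919
  β = 0.8919: g = -0.04437, g' = -0.5802 → β = 0.8155
  β = 0.8155: g = -0.00503, g' = -0.4577 → β = 0.8045
  β = 0.8045: g = -0.00008, g' = -0.4440 → β = 0.8043
Converged at β = 0.8043.

β = 0.8043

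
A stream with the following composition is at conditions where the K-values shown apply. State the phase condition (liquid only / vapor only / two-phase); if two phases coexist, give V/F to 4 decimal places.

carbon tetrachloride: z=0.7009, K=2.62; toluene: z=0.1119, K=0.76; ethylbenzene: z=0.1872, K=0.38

ΣzᵢKᵢ = 1.9925; Σzᵢ/Kᵢ = 0.9074.
Since Σzᵢ/Kᵢ < 1 the mixture is above its dew point — single vapor phase.

vapor only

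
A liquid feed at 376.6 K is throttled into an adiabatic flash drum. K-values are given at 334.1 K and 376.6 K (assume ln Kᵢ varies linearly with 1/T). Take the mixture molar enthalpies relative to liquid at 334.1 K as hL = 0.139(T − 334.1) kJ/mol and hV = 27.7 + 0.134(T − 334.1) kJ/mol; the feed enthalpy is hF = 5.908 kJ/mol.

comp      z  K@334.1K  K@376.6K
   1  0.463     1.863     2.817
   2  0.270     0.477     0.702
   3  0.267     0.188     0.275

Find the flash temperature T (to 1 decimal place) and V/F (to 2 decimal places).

T = 340.9 K, V/F = 0.18

Adiabatic flash: solve Rachford–Rice at each trial T, then check hF = ψ·hV(T) + (1−ψ)·hL(T).
  T = 334.1 K: K = (1.863, 0.477, 0.188), RR gives ψ = 0.071, H_out = 1.956 kJ/mol
  T = 376.6 K: K = (2.817, 0.702, 0.275), RR gives ψ = 0.553, H_out = 21.114 kJ/mol
  T = 355.4 K: K = (2.320, 0.586, 0.230), RR gives ψ = 0.358, H_out = 12.839 kJ/mol
  T = 344.8 K: K = (2.087, 0.530, 0.209), RR gives ψ = 0.233, H_out = 7.941 kJ/mol
  T = 339.5 K: K = (1.975, 0.504, 0.198), RR gives ψ = 0.159, H_out = 5.150 kJ/mol
  T = 342.1 K: K = (2.030, 0.517, 0.203), RR gives ψ = 0.197, H_out = 6.555 kJ/mol
  T = 340.8 K: K = (2.002, 0.510, 0.201), RR gives ψ = 0.178, H_out = 5.862 kJ/mol
Linear interpolation between T = 340.8 (H_out = 5.862) and T = 342.1 (H_out = 6.555) on hF = 5.908 gives T ≈ 340.9 K, at which ψ = 0.18.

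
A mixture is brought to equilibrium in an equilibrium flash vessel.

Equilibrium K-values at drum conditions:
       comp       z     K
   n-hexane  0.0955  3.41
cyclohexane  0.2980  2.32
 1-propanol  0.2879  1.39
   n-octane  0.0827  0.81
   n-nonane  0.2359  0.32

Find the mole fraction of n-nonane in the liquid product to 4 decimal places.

x_n-nonane = 0.5021

Rachford–Rice: g(ψ) = Σ zᵢ(Kᵢ−1)/(1+ψ(Kᵢ−1)) = 0.
Feasibility: ΣzᵢKᵢ = 1.5597, Σzᵢ/Kᵢ = 1.2029 — both > 1, two phases present.
Newton–Raphson from ψ = 0.35:
  ψ = 0.3500: g = 0.26535, g' = -0.6313 → ψ = 0.7703
  ψ = 0.7703: g = 0.00668, g' = -0.7067 → ψ = 0.7798
  ψ = 0.7798: g = -0.00005, g' = -0.7172 → ψ = 0.7797
Converged at ψ = 0.7797.
Compositions from xᵢ = zᵢ/(1+ψ(Kᵢ−1)), yᵢ = Kᵢxᵢ:
  n-hexane: x = 0.0332, y = 0.1131
  cyclohexane: x = 0.1469, y = 0.3407
  1-propanol: x = 0.2208, y = 0.3069
  n-octane: x = 0.0971, y = 0.0786
  n-nonane: x = 0.5021, y = 0.1607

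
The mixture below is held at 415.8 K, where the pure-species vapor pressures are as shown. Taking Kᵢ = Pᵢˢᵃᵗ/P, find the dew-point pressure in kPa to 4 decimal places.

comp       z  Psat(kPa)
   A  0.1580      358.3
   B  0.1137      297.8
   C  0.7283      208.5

Pdew = 231.7059 kPa

At the dew point ψ → 1, so Σzᵢ/Kᵢ = 1 with Kᵢ = Pᵢˢᵃᵗ/P ⇒ 1/P = Σzᵢ/Pᵢˢᵃᵗ.
1/P = 0.1580/358.3 + 0.1137/297.8 + 0.7283/208.5 = 0.0043158 ⇒ P = 231.7059 kPa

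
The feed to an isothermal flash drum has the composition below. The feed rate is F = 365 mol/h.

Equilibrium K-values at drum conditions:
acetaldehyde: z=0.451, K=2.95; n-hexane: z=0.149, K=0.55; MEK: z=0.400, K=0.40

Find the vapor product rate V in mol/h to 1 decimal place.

V = 189.9 mol/h

Material balance + equilibrium reduce to Σ zᵢ(Kᵢ−1)/(1+ψ(Kᵢ−1)) = 0.
Check two-phase: ΣzᵢKᵢ = 1.572 > 1 and Σzᵢ/Kᵢ = 1.424 > 1, so g(0) = 0.572 > 0 and g(1) = -0.424 < 0.
Iterate (Newton) starting at ψ = 0.5:
  ψ = 0.500: g = 0.0159, g' = -0.784 → ψ = 0.520
Converged at ψ = 0.520.
Then V = ψ·F = 0.5204·365 = 189.9 mol/h and L = F − V = 175.1 mol/h.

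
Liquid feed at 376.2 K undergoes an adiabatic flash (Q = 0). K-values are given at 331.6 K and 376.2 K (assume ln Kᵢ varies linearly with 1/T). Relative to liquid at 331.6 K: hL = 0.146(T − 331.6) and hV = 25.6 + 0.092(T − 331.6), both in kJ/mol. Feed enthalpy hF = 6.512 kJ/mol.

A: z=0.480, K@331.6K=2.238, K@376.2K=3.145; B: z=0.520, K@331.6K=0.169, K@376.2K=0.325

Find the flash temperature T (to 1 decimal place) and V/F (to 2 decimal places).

T = 338.9 K, V/F = 0.22

Adiabatic flash: solve Rachford–Rice at each trial T, then check hF = ψ·hV(T) + (1−ψ)·hL(T).
  T = 331.6 K: K = (2.238, 0.169), RR gives ψ = 0.158, H_out = 4.034 kJ/mol
  T = 376.2 K: K = (3.145, 0.325), RR gives ψ = 0.469, H_out = 17.381 kJ/mol
  T = 353.9 K: K = (2.682, 0.239), RR gives ψ = 0.322, H_out = 11.104 kJ/mol
  T = 342.8 K: K = (2.458, 0.202), RR gives ψ = 0.245, H_out = 7.762 kJ/mol
  T = 337.2 K: K = (2.347, 0.185), RR gives ψ = 0.203, H_out = 5.957 kJ/mol
  T = 340.0 K: K = (2.402, 0.194), RR gives ψ = 0.225, H_out = 6.872 kJ/mol
  T = 338.6 K: K = (2.375, 0.189), RR gives ψ = 0.214, H_out = 6.418 kJ/mol
Linear interpolation between T = 338.6 (H_out = 6.418) and T = 340.0 (H_out = 6.872) on hF = 6.512 gives T ≈ 338.9 K, at which ψ = 0.22.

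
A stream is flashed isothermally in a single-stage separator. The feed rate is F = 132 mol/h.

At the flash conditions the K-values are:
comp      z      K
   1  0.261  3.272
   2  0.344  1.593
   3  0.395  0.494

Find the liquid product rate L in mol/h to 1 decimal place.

Iterate (Newton) starting at ψ = 0.5:
  ψ = 0.500: g = 0.1674, g' = -0.549 → ψ = 0.805
  ψ = 0.805: g = 0.0104, g' = -0.512 → ψ = 0.825
Converged at ψ = 0.825.
Then V = ψ·F = 0.8254·132 = 108.9 mol/h and L = F − V = 23.1 mol/h.

L = 23.1 mol/h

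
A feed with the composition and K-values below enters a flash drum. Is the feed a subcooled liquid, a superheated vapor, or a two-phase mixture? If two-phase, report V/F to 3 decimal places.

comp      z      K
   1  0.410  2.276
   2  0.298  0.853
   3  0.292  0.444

two-phase, V/F = 0.611

ΣzᵢKᵢ = 1.317; Σzᵢ/Kᵢ = 1.187.
Both exceed 1, so a two-phase solution exists.
Material balance + equilibrium reduce to Σ zᵢ(Kᵢ−1)/(1+ψ(Kᵢ−1)) = 0.
Newton iteration, ψ⁰ = 0.5:
  ψ = 0.500: g = 0.0472, g' = -0.429 → ψ = 0.610
  ψ = 0.610: g = 0.0004, g' = -0.426 → ψ = 0.611
Converged at ψ = 0.611.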